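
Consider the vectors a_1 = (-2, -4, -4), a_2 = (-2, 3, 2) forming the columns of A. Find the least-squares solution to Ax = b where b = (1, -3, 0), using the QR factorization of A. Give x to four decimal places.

x = (-0.0169, -0.6629)

a_1 = (-2, -4, -4); ‖a_1‖ = 6.0000, so e_1 = (-0.3333, -0.6667, -0.6667).
e_1·a_2 = (-0.3333)·(-2) + (-0.6667)·3 + (-0.6667)·2 = -2.6667.
u_2 = a_2 + 2.6667·e_1 = (-2.8889, 1.2222, 0.2222).
‖u_2‖ = 3.1447, so e_2 = (-0.9187, 0.3887, 0.0707).
Qᵀb = (1.6667, -2.0847).
Back-substitute: x_2 = -2.0847/3.1447 = -0.6629.
x_1 = (1.6667 + 2.6667·(-0.6629))/6.0000 = -0.0169.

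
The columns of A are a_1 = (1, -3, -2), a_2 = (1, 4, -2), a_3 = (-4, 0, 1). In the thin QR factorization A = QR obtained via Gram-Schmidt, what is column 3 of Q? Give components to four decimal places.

q_3 = (-0.8944, 0.0000, -0.4472)

a_1 = (1, -3, -2); ‖a_1‖ = 3.7417, so q_1 = (0.2673, -0.8018, -0.5345).
q_1·a_2 = 0.2673·1 + (-0.8018)·4 + (-0.5345)·(-2) = -1.8708.
u_2 = a_2 + 1.8708·q_1 = (1.5000, 2.5000, -3.0000).
‖u_2‖ = 4.1833, so q_2 = (0.3586, 0.5976, -0.7171).
q_1·a_3 = 0.2673·(-4) + (-0.8018)·0 + (-0.5345)·1 = -1.6036; q_2·a_3 = 0.3586·(-4) + 0.5976·0 + (-0.7171)·1 = -2.1514.
u_3 = a_3 + 1.6036·q_1 + 2.1514·q_2 = (-2.8000, 0.0000, -1.4000).
‖u_3‖ = 3.1305, so q_3 = (-0.8944, 0.0000, -0.4472).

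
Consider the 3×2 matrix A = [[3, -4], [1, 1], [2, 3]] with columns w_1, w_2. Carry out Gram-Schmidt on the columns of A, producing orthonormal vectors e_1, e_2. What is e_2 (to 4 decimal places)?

w_1 = (3, 1, 2); ‖w_1‖ = 3.7417, so e_1 = (0.8018, 0.2673, 0.5345).
e_1·w_2 = 0.8018·(-4) + 0.2673·1 + 0.5345·3 = -1.3363.
u_2 = w_2 + 1.3363·e_1 = (-2.9286, 1.3571, 3.7143).
‖u_2‖ = 4.9208, so e_2 = (-0.5951, 0.2758, 0.7548).

e_2 = (-0.5951, 0.2758, 0.7548)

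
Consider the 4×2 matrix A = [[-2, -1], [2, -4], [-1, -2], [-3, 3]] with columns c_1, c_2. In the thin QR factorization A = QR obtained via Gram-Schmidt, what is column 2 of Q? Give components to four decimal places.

c_1 = (-2, 2, -1, -3); ‖c_1‖ = 4.2426, so e_1 = (-0.4714, 0.4714, -0.2357, -0.7071).
e_1·c_2 = (-0.4714)·(-1) + 0.4714·(-4) + (-0.2357)·(-2) + (-0.7071)·3 = -3.0641.
u_2 = c_2 + 3.0641·e_1 = (-2.4444, -2.5556, -2.7222, 0.8333).
‖u_2‖ = 4.5399, so e_2 = (-0.5384, -0.5629, -0.5996, 0.1836).

e_2 = (-0.5384, -0.5629, -0.5996, 0.1836)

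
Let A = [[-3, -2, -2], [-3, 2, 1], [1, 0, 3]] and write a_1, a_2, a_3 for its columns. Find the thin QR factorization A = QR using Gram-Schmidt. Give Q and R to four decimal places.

a_1 = (-3, -3, 1); ‖a_1‖ = 4.3589, so e_1 = (-0.6882, -0.6882, 0.2294).
e_1·a_2 = (-0.6882)·(-2) + (-0.6882)·2 + 0.2294·0 = 0.0000.
u_2 = a_2 + 0.0000·e_1 = (-2.0000, 2.0000, 0.0000).
‖u_2‖ = 2.8284, so e_2 = (-0.7071, 0.7071, 0.0000).
e_1·a_3 = (-0.6882)·(-2) + (-0.6882)·1 + 0.2294·3 = 1.3765; e_2·a_3 = (-0.7071)·(-2) + 0.7071·1 + 0.0000·3 = 2.1213.
u_3 = a_3 − 1.3765·e_1 − 2.1213·e_2 = (0.4474, 0.4474, 2.6842).
‖u_3‖ = 2.7578, so e_3 = (0.1622, 0.1622, 0.9733).

Q = [[-0.6882, -0.7071, 0.1622], [-0.6882, 0.7071, 0.1622], [0.2294, 0.0000, 0.9733]], R = [[4.3589, 0.0000, 1.3765], [0.0000, 2.8284, 2.1213], [0.0000, 0.0000, 2.7578]]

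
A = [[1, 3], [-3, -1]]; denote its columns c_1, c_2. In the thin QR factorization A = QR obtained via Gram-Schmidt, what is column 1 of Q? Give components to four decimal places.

q_1 = (0.3162, -0.9487)

c_1 = (1, -3); ‖c_1‖ = 3.1623, so q_1 = (0.3162, -0.9487).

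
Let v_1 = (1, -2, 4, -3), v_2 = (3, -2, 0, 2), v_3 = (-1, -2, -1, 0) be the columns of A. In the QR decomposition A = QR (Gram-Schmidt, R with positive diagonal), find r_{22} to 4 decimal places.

v_1 = (1, -2, 4, -3); ‖v_1‖ = 5.4772, so e_1 = (0.1826, -0.3651, 0.7303, -0.5477).
e_1·v_2 = 0.1826·3 + (-0.3651)·(-2) + 0.7303·0 + (-0.5477)·2 = 0.1826.
u_2 = v_2 − 0.1826·e_1 = (2.9667, -1.9333, -0.1333, 2.1000).
r_{22} = ‖u_2‖ = 4.1191.

r_{22} = 4.1191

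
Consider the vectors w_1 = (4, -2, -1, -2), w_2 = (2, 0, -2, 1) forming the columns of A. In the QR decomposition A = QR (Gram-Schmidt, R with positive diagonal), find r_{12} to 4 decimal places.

r_{12} = 1.6000

w_1 = (4, -2, -1, -2); ‖w_1‖ = 5.0000, so e_1 = (0.8000, -0.4000, -0.2000, -0.4000).
r_{12} = e_1·w_2 = 1.6000.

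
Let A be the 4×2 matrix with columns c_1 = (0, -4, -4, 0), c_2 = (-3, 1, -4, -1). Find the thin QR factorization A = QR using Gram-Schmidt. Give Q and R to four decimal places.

q_1 = c_1/‖c_1‖ = (0, -4, -4, 0)/5.6569 = (0.0000, -0.7071, -0.7071, 0.0000).
r_{12} = q_1·c_2 = 2.1213.
u_2 = c_2 − 2.1213·q_1 = (-3.0000, 2.5000, -2.5000, -1.0000).
‖u_2‖ = 4.7434, so q_2 = (-0.6325, 0.5270, -0.5270, -0.2108).

Q = [[0.0000, -0.6325], [-0.7071, 0.5270], [-0.7071, -0.5270], [0.0000, -0.2108]], R = [[5.6569, 2.1213], [0.0000, 4.7434]]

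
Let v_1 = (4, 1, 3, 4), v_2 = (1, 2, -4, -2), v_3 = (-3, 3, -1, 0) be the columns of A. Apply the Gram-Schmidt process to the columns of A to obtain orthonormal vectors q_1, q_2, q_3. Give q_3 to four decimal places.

v_1 = (4, 1, 3, 4); ‖v_1‖ = 6.4807, so q_1 = (0.6172, 0.1543, 0.4629, 0.6172).
q_1·v_2 = 0.6172·1 + 0.1543·2 + 0.4629·(-4) + 0.6172·(-2) = -2.1602.
u_2 = v_2 + 2.1602·q_1 = (2.3333, 2.3333, -3.0000, -0.6667).
‖u_2‖ = 4.5092, so q_2 = (0.5175, 0.5175, -0.6653, -0.1478).
q_1·v_3 = 0.6172·(-3) + 0.1543·3 + 0.4629·(-1) + 0.6172·0 = -1.8516; q_2·v_3 = 0.5175·(-3) + 0.5175·3 + (-0.6653)·(-1) + (-0.1478)·0 = 0.6653.
u_3 = v_3 + 1.8516·q_1 − 0.6653·q_2 = (-2.2014, 2.9415, 0.2998, 1.2412).
‖u_3‖ = 3.8896, so q_3 = (-0.5660, 0.7562, 0.0771, 0.3191).

q_3 = (-0.5660, 0.7562, 0.0771, 0.3191)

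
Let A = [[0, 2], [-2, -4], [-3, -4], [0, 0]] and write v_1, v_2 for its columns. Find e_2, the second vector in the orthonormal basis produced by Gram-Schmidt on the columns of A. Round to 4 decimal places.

v_1 = (0, -2, -3, 0); ‖v_1‖ = 3.6056, so e_1 = (0.0000, -0.5547, -0.8321, 0.0000).
e_1·v_2 = 0.0000·2 + (-0.5547)·(-4) + (-0.8321)·(-4) + 0.0000·0 = 5.5470.
u_2 = v_2 − 5.5470·e_1 = (2.0000, -0.9231, 0.6154, 0.0000).
‖u_2‖ = 2.2871, so e_2 = (0.8745, -0.4036, 0.2691, 0.0000).

e_2 = (0.8745, -0.4036, 0.2691, 0.0000)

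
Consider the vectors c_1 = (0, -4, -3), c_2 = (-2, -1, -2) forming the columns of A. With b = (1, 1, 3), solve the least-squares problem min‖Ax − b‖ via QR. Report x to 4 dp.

x = (-0.2160, -0.7600)

q_1 = c_1/‖c_1‖ = (0, -4, -3)/5.0000 = (0.0000, -0.8000, -0.6000).
r_{12} = q_1·c_2 = 2.0000.
u_2 = c_2 − 2.0000·q_1 = (-2.0000, 0.6000, -0.8000).
‖u_2‖ = 2.2361, so q_2 = (-0.8944, 0.2683, -0.3578).
Qᵀb = (-2.6000, -1.6994).
Back-substitute: x_2 = -1.6994/2.2361 = -0.7600.
x_1 = (-2.6000 − 2.0000·(-0.7600))/5.0000 = -0.2160.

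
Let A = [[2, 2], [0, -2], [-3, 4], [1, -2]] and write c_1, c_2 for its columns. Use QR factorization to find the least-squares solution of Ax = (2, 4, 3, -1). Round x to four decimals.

c_1 = (2, 0, -3, 1); ‖c_1‖ = 3.7417, so e_1 = (0.5345, 0.0000, -0.8018, 0.2673).
e_1·c_2 = 0.5345·2 + 0.0000·(-2) + (-0.8018)·4 + 0.2673·(-2) = -2.6726.
u_2 = c_2 + 2.6726·e_1 = (3.4286, -2.0000, 1.8571, -1.2857).
‖u_2‖ = 4.5670, so e_2 = (0.7507, -0.4379, 0.4066, -0.2815).
Qᵀb = (-1.6036, 1.2512).
Back-substitute: x_2 = 1.2512/4.5670 = 0.2740.
x_1 = (-1.6036 + 2.6726·0.2740)/3.7417 = -0.2329.

x = (-0.2329, 0.2740)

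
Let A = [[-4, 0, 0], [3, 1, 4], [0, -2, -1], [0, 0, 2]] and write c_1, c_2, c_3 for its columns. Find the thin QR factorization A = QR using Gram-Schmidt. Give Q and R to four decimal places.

Q = [[-0.8000, 0.2228, 0.4415], [0.6000, 0.2971, 0.5887], [0.0000, -0.9285, 0.2944], [0.0000, 0.0000, 0.6097]], R = [[5.0000, 0.6000, 2.4000], [0.0000, 2.1541, 2.1169], [0.0000, 0.0000, 3.2800]]

c_1 = (-4, 3, 0, 0); ‖c_1‖ = 5.0000, so e_1 = (-0.8000, 0.6000, 0.0000, 0.0000).
e_1·c_2 = (-0.8000)·0 + 0.6000·1 + 0.0000·(-2) + 0.0000·0 = 0.6000.
u_2 = c_2 − 0.6000·e_1 = (0.4800, 0.6400, -2.0000, 0.0000).
‖u_2‖ = 2.1541, so e_2 = (0.2228, 0.2971, -0.9285, 0.0000).
e_1·c_3 = (-0.8000)·0 + 0.6000·4 + 0.0000·(-1) + 0.0000·2 = 2.4000; e_2·c_3 = 0.2228·0 + 0.2971·4 + (-0.9285)·(-1) + 0.0000·2 = 2.1169.
u_3 = c_3 − 2.4000·e_1 − 2.1169·e_2 = (1.4483, 1.9310, 0.9655, 2.0000).
‖u_3‖ = 3.2800, so e_3 = (0.4415, 0.5887, 0.2944, 0.6097).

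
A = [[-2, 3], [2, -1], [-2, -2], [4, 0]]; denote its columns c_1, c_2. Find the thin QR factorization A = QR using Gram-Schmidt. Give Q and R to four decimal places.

q_1 = c_1/‖c_1‖ = (-2, 2, -2, 4)/5.2915 = (-0.3780, 0.3780, -0.3780, 0.7559).
r_{12} = q_1·c_2 = -0.7559.
u_2 = c_2 + 0.7559·q_1 = (2.7143, -0.7143, -2.2857, 0.5714).
‖u_2‖ = 3.6645, so q_2 = (0.7407, -0.1949, -0.6237, 0.1559).

Q = [[-0.3780, 0.7407], [0.3780, -0.1949], [-0.3780, -0.6237], [0.7559, 0.1559]], R = [[5.2915, -0.7559], [0.0000, 3.6645]]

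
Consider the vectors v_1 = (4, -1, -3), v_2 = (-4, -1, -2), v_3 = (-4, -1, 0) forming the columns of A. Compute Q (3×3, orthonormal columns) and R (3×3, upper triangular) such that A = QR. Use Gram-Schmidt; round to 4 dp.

Q = [[0.7845, -0.6184, 0.0464], [-0.1961, -0.3183, -0.9275], [-0.5883, -0.7185, 0.3710]], R = [[5.0990, -1.7650, -2.9417], [0.0000, 4.2290, 2.7921], [0.0000, 0.0000, 0.7420]]

v_1 = (4, -1, -3); ‖v_1‖ = 5.0990, so q_1 = (0.7845, -0.1961, -0.5883).
q_1·v_2 = 0.7845·(-4) + (-0.1961)·(-1) + (-0.5883)·(-2) = -1.7650.
u_2 = v_2 + 1.7650·q_1 = (-2.6154, -1.3462, -3.0385).
‖u_2‖ = 4.2290, so q_2 = (-0.6184, -0.3183, -0.7185).
q_1·v_3 = 0.7845·(-4) + (-0.1961)·(-1) + (-0.5883)·0 = -2.9417; q_2·v_3 = (-0.6184)·(-4) + (-0.3183)·(-1) + (-0.7185)·0 = 2.7921.
u_3 = v_3 + 2.9417·q_1 − 2.7921·q_2 = (0.0344, -0.6882, 0.2753).
‖u_3‖ = 0.7420, so q_3 = (0.0464, -0.9275, 0.3710).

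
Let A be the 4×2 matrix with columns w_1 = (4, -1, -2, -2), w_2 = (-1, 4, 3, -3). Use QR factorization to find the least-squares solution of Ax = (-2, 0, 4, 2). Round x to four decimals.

q_1 = w_1/‖w_1‖ = (4, -1, -2, -2)/5.0000 = (0.8000, -0.2000, -0.4000, -0.4000).
r_{12} = q_1·w_2 = -1.6000.
u_2 = w_2 + 1.6000·q_1 = (0.2800, 3.6800, 2.3600, -3.6400).
‖u_2‖ = 5.6956, so q_2 = (0.0492, 0.6461, 0.4144, -0.6391).
Qᵀb = (-4.0000, 0.2809).
Back-substitute: x_2 = 0.2809/5.6956 = 0.0493.
x_1 = (-4.0000 + 1.6000·0.0493)/5.0000 = -0.7842.

x = (-0.7842, 0.0493)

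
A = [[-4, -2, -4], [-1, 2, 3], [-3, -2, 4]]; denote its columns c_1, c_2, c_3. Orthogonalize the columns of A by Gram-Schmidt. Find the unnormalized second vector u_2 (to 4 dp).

u_2 = (-0.1538, 2.4615, -0.6154)

q_1 = c_1/‖c_1‖ = (-4, -1, -3)/5.0990 = (-0.7845, -0.1961, -0.5883).
r_{12} = q_1·c_2 = 2.3534.
u_2 = c_2 − 2.3534·q_1 = (-0.1538, 2.4615, -0.6154).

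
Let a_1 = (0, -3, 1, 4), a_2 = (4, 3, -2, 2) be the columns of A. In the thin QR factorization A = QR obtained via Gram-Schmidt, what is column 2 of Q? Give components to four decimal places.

e_2 = (0.7000, 0.4644, -0.3298, 0.4308)

e_1 = a_1/‖a_1‖ = (0, -3, 1, 4)/5.0990 = (0.0000, -0.5883, 0.1961, 0.7845).
r_{12} = e_1·a_2 = -0.5883.
u_2 = a_2 + 0.5883·e_1 = (4.0000, 2.6538, -1.8846, 2.4615).
‖u_2‖ = 5.7144, so e_2 = (0.7000, 0.4644, -0.3298, 0.4308).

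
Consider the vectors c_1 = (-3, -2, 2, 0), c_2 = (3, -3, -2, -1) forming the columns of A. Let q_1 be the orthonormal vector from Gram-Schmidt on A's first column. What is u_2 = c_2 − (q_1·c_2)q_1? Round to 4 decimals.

c_1 = (-3, -2, 2, 0); ‖c_1‖ = 4.1231, so q_1 = (-0.7276, -0.4851, 0.4851, 0.0000).
q_1·c_2 = (-0.7276)·3 + (-0.4851)·(-3) + 0.4851·(-2) + 0.0000·(-1) = -1.6977.
u_2 = c_2 + 1.6977·q_1 = (1.7647, -3.8235, -1.1765, -1.0000).

u_2 = (1.7647, -3.8235, -1.1765, -1.0000)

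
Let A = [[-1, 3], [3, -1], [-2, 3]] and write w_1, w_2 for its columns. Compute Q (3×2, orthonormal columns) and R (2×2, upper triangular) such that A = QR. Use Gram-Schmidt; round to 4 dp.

q_1 = w_1/‖w_1‖ = (-1, 3, -2)/3.7417 = (-0.2673, 0.8018, -0.5345).
r_{12} = q_1·w_2 = -3.2071.
u_2 = w_2 + 3.2071·q_1 = (2.1429, 1.5714, 1.2857).
‖u_2‖ = 2.9520, so q_2 = (0.7259, 0.5323, 0.4355).

Q = [[-0.2673, 0.7259], [0.8018, 0.5323], [-0.5345, 0.4355]], R = [[3.7417, -3.2071], [0.0000, 2.9520]]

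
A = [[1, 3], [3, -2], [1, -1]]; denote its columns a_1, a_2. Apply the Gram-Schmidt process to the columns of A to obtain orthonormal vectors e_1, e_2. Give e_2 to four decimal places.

a_1 = (1, 3, 1); ‖a_1‖ = 3.3166, so e_1 = (0.3015, 0.9045, 0.3015).
e_1·a_2 = 0.3015·3 + 0.9045·(-2) + 0.3015·(-1) = -1.2060.
u_2 = a_2 + 1.2060·e_1 = (3.3636, -0.9091, -0.6364).
‖u_2‖ = 3.5420, so e_2 = (0.9497, -0.2567, -0.1797).

e_2 = (0.9497, -0.2567, -0.1797)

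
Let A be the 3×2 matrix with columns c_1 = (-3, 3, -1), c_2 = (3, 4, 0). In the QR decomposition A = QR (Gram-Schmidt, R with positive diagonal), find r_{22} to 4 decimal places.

e_1 = c_1/‖c_1‖ = (-3, 3, -1)/4.3589 = (-0.6882, 0.6882, -0.2294).
r_{12} = e_1·c_2 = 0.6882.
u_2 = c_2 − 0.6882·e_1 = (3.4737, 3.5263, 0.1579).
r_{22} = ‖u_2‖ = 4.9524.

r_{22} = 4.9524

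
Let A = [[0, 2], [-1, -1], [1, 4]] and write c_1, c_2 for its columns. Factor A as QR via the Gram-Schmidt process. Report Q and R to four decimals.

c_1 = (0, -1, 1); ‖c_1‖ = 1.4142, so q_1 = (0.0000, -0.7071, 0.7071).
q_1·c_2 = 0.0000·2 + (-0.7071)·(-1) + 0.7071·4 = 3.5355.
u_2 = c_2 − 3.5355·q_1 = (2.0000, 1.5000, 1.5000).
‖u_2‖ = 2.9155, so q_2 = (0.6860, 0.5145, 0.5145).

Q = [[0.0000, 0.6860], [-0.7071, 0.5145], [0.7071, 0.5145]], R = [[1.4142, 3.5355], [0.0000, 2.9155]]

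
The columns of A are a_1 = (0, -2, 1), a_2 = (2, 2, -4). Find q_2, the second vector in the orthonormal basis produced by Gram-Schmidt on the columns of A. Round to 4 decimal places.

q_2 = (0.5976, -0.3586, -0.7171)

a_1 = (0, -2, 1); ‖a_1‖ = 2.2361, so q_1 = (0.0000, -0.8944, 0.4472).
q_1·a_2 = 0.0000·2 + (-0.8944)·2 + 0.4472·(-4) = -3.5777.
u_2 = a_2 + 3.5777·q_1 = (2.0000, -1.2000, -2.4000).
‖u_2‖ = 3.3466, so q_2 = (0.5976, -0.3586, -0.7171).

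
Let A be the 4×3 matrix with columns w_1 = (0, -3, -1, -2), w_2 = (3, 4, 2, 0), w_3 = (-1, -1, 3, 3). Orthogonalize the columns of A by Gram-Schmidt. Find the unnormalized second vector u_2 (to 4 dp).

u_2 = (3.0000, 1.0000, 1.0000, -2.0000)

w_1 = (0, -3, -1, -2); ‖w_1‖ = 3.7417, so q_1 = (0.0000, -0.8018, -0.2673, -0.5345).
q_1·w_2 = 0.0000·3 + (-0.8018)·4 + (-0.2673)·2 + (-0.5345)·0 = -3.7417.
u_2 = w_2 + 3.7417·q_1 = (3.0000, 1.0000, 1.0000, -2.0000).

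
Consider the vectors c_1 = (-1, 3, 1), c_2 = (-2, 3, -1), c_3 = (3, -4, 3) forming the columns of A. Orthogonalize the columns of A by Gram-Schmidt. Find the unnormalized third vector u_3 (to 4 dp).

u_3 = (-0.3333, -0.1667, 0.1667)

q_1 = c_1/‖c_1‖ = (-1, 3, 1)/3.3166 = (-0.3015, 0.9045, 0.3015).
r_{12} = q_1·c_2 = 3.0151.
u_2 = c_2 − 3.0151·q_1 = (-1.0909, 0.2727, -1.9091).
‖u_2‖ = 2.2156, so q_2 = (-0.4924, 0.1231, -0.8616).
r_{13} = q_1·c_3 = -3.6181; r_{23} = q_2·c_3 = -4.5544.
u_3 = c_3 + 3.6181·q_1 + 4.5544·q_2 = (-0.3333, -0.1667, 0.1667).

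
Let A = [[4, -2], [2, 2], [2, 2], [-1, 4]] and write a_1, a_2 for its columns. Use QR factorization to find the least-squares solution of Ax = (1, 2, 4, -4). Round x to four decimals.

x = (0.7836, -0.1023)

q_1 = a_1/‖a_1‖ = (4, 2, 2, -1)/5.0000 = (0.8000, 0.4000, 0.4000, -0.2000).
r_{12} = q_1·a_2 = -0.8000.
u_2 = a_2 + 0.8000·q_1 = (-1.3600, 2.3200, 2.3200, 3.8400).
‖u_2‖ = 5.2307, so q_2 = (-0.2600, 0.4435, 0.4435, 0.7341).
Qᵀb = (4.0000, -0.5353).
Back-substitute: x_2 = -0.5353/5.2307 = -0.1023.
x_1 = (4.0000 + 0.8000·(-0.1023))/5.0000 = 0.7836.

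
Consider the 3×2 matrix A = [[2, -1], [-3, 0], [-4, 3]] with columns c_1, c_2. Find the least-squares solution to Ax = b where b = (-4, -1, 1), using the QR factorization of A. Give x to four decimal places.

x = (0.0851, 0.8191)

c_1 = (2, -3, -4); ‖c_1‖ = 5.3852, so q_1 = (0.3714, -0.5571, -0.7428).
q_1·c_2 = 0.3714·(-1) + (-0.5571)·0 + (-0.7428)·3 = -2.5997.
u_2 = c_2 + 2.5997·q_1 = (-0.0345, -1.4483, 1.0690).
‖u_2‖ = 1.8004, so q_2 = (-0.0192, -0.8044, 0.5937).
Qᵀb = (-1.6713, 1.4748).
Back-substitute: x_2 = 1.4748/1.8004 = 0.8191.
x_1 = (-1.6713 + 2.5997·0.8191)/5.3852 = 0.0851.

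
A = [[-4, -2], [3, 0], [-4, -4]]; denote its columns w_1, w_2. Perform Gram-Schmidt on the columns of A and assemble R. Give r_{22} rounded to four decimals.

r_{22} = 2.4395

q_1 = w_1/‖w_1‖ = (-4, 3, -4)/6.4031 = (-0.6247, 0.4685, -0.6247).
r_{12} = q_1·w_2 = 3.7482.
u_2 = w_2 − 3.7482·q_1 = (0.3415, -1.7561, -1.6585).
r_{22} = ‖u_2‖ = 2.4395.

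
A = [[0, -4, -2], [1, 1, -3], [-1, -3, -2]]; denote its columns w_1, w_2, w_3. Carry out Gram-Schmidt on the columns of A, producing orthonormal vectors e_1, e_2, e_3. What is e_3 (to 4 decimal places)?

e_3 = (0.3333, -0.6667, -0.6667)

e_1 = w_1/‖w_1‖ = (0, 1, -1)/1.4142 = (0.0000, 0.7071, -0.7071).
r_{12} = e_1·w_2 = 2.8284.
u_2 = w_2 − 2.8284·e_1 = (-4.0000, -1.0000, -1.0000).
‖u_2‖ = 4.2426, so e_2 = (-0.9428, -0.2357, -0.2357).
r_{13} = e_1·w_3 = -0.7071; r_{23} = e_2·w_3 = 3.0641.
u_3 = w_3 + 0.7071·e_1 − 3.0641·e_2 = (0.8889, -1.7778, -1.7778).
‖u_3‖ = 2.6667, so e_3 = (0.3333, -0.6667, -0.6667).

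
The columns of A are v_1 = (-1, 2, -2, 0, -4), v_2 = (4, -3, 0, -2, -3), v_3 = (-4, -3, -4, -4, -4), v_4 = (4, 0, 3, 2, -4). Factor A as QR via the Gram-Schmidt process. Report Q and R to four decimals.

q_1 = v_1/‖v_1‖ = (-1, 2, -2, 0, -4)/5.0000 = (-0.2000, 0.4000, -0.4000, 0.0000, -0.8000).
r_{12} = q_1·v_2 = 0.4000.
u_2 = v_2 − 0.4000·q_1 = (4.0800, -3.1600, 0.1600, -2.0000, -2.6800).
‖u_2‖ = 6.1514, so q_2 = (0.6633, -0.5137, 0.0260, -0.3251, -0.4357).
r_{13} = q_1·v_3 = 4.4000; r_{23} = q_2·v_3 = 1.8272.
u_3 = v_3 − 4.4000·q_1 − 1.8272·q_2 = (-4.3319, -3.8214, -2.2875, -3.4059, 0.3161).
‖u_3‖ = 7.0923, so q_3 = (-0.6108, -0.5388, -0.3225, -0.4802, 0.0446).
r_{14} = q_1·v_4 = 1.2000; r_{24} = q_2·v_4 = 3.8235; r_{34} = q_3·v_4 = -4.5495.
u_4 = v_4 − 1.2000·q_1 − 3.8235·q_2 + 4.5495·q_3 = (-1.0748, -0.9671, 1.9132, 1.0584, -1.1715).
‖u_4‖ = 2.8711, so q_4 = (-0.3743, -0.3368, 0.6664, 0.3686, -0.4080).

Q = [[-0.2000, 0.6633, -0.6108, -0.3743], [0.4000, -0.5137, -0.5388, -0.3368], [-0.4000, 0.0260, -0.3225, 0.6664], [0.0000, -0.3251, -0.4802, 0.3686], [-0.8000, -0.4357, 0.0446, -0.4080]], R = [[5.0000, 0.4000, 4.4000, 1.2000], [0.0000, 6.1514, 1.8272, 3.8235], [0.0000, 0.0000, 7.0923, -4.5495], [0.0000, 0.0000, 0.0000, 2.8711]]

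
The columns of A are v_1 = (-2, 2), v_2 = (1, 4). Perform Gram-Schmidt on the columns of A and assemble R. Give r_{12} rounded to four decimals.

r_{12} = 2.1213

v_1 = (-2, 2); ‖v_1‖ = 2.8284, so q_1 = (-0.7071, 0.7071).
r_{12} = q_1·v_2 = 2.1213.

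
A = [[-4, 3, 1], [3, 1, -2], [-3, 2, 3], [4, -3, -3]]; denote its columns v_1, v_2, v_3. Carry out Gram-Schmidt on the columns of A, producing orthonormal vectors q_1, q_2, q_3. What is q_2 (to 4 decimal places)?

q_1 = v_1/‖v_1‖ = (-4, 3, -3, 4)/7.0711 = (-0.5657, 0.4243, -0.4243, 0.5657).
r_{12} = q_1·v_2 = -3.8184.
u_2 = v_2 + 3.8184·q_1 = (0.8400, 2.6200, 0.3800, -0.8400).
‖u_2‖ = 2.9017, so q_2 = (0.2895, 0.9029, 0.1310, -0.2895).

q_2 = (0.2895, 0.9029, 0.1310, -0.2895)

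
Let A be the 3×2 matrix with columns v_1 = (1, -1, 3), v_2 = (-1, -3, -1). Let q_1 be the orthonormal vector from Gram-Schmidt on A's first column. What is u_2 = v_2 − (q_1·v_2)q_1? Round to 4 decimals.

u_2 = (-0.9091, -3.0909, -0.7273)

v_1 = (1, -1, 3); ‖v_1‖ = 3.3166, so q_1 = (0.3015, -0.3015, 0.9045).
q_1·v_2 = 0.3015·(-1) + (-0.3015)·(-3) + 0.9045·(-1) = -0.3015.
u_2 = v_2 + 0.3015·q_1 = (-0.9091, -3.0909, -0.7273).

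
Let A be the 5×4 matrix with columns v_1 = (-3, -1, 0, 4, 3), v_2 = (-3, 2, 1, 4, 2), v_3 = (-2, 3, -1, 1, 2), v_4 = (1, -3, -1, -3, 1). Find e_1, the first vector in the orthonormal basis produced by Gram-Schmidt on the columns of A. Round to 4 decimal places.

e_1 = v_1/‖v_1‖ = (-3, -1, 0, 4, 3)/5.9161 = (-0.5071, -0.1690, 0.0000, 0.6761, 0.5071).

e_1 = (-0.5071, -0.1690, 0.0000, 0.6761, 0.5071)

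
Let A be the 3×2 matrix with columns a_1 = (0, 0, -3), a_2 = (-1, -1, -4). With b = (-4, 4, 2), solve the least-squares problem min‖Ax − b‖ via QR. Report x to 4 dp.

x = (-0.6667, 0.0000)

a_1 = (0, 0, -3); ‖a_1‖ = 3.0000, so e_1 = (0.0000, 0.0000, -1.0000).
e_1·a_2 = 0.0000·(-1) + 0.0000·(-1) + (-1.0000)·(-4) = 4.0000.
u_2 = a_2 − 4.0000·e_1 = (-1.0000, -1.0000, 0.0000).
‖u_2‖ = 1.4142, so e_2 = (-0.7071, -0.7071, 0.0000).
Qᵀb = (-2.0000, 0.0000).
Back-substitute: x_2 = 0.0000/1.4142 = 0.0000.
x_1 = (-2.0000 − 4.0000·0.0000)/3.0000 = -0.6667.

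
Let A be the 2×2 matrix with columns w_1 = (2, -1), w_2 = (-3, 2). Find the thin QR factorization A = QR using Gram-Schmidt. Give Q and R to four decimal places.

Q = [[0.8944, 0.4472], [-0.4472, 0.8944]], R = [[2.2361, -3.5777], [0.0000, 0.4472]]

w_1 = (2, -1); ‖w_1‖ = 2.2361, so q_1 = (0.8944, -0.4472).
q_1·w_2 = 0.8944·(-3) + (-0.4472)·2 = -3.5777.
u_2 = w_2 + 3.5777·q_1 = (0.2000, 0.4000).
‖u_2‖ = 0.4472, so q_2 = (0.4472, 0.8944).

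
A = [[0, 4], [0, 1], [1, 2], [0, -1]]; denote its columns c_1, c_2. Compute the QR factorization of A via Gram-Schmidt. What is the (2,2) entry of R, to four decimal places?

r_{22} = 4.2426

c_1 = (0, 0, 1, 0); ‖c_1‖ = 1.0000, so e_1 = (0.0000, 0.0000, 1.0000, 0.0000).
e_1·c_2 = 0.0000·4 + 0.0000·1 + 1.0000·2 + 0.0000·(-1) = 2.0000.
u_2 = c_2 − 2.0000·e_1 = (4.0000, 1.0000, 0.0000, -1.0000).
r_{22} = ‖u_2‖ = 4.2426.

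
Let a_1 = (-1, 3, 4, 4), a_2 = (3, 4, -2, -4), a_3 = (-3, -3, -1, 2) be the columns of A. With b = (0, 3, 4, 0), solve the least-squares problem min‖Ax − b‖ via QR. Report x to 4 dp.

a_1 = (-1, 3, 4, 4); ‖a_1‖ = 6.4807, so e_1 = (-0.1543, 0.4629, 0.6172, 0.6172).
e_1·a_2 = (-0.1543)·3 + 0.4629·4 + 0.6172·(-2) + 0.6172·(-4) = -2.3146.
u_2 = a_2 + 2.3146·e_1 = (2.6429, 5.0714, -0.5714, -2.5714).
‖u_2‖ = 6.2963, so e_2 = (0.4198, 0.8055, -0.0908, -0.4084).
e_1·a_3 = (-0.1543)·(-3) + 0.4629·(-3) + 0.6172·(-1) + 0.6172·2 = -0.3086; e_2·a_3 = 0.4198·(-3) + 0.8055·(-3) + (-0.0908)·(-1) + (-0.4084)·2 = -4.4017.
u_3 = a_3 + 0.3086·e_1 + 4.4017·e_2 = (-1.2000, 0.6883, -1.2090, 0.3928).
‖u_3‖ = 1.8788, so e_3 = (-0.6387, 0.3664, -0.6435, 0.2091).
Qᵀb = (3.8576, 2.0534, -1.4750).
Back-substitute: x_3 = -1.4750/1.8788 = -0.7851.
x_2 = (2.0534 + 4.4017·(-0.7851))/6.2963 = -0.2227.
x_1 = (3.8576 + 2.3146·(-0.2227) + 0.3086·(-0.7851))/6.4807 = 0.4783.

x = (0.4783, -0.2227, -0.7851)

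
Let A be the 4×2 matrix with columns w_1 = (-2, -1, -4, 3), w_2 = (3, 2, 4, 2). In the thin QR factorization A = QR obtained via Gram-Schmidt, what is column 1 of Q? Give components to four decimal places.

e_1 = w_1/‖w_1‖ = (-2, -1, -4, 3)/5.4772 = (-0.3651, -0.1826, -0.7303, 0.5477).

e_1 = (-0.3651, -0.1826, -0.7303, 0.5477)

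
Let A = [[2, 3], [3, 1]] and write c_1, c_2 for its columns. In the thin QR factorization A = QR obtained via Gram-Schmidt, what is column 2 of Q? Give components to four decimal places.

q_1 = c_1/‖c_1‖ = (2, 3)/3.6056 = (0.5547, 0.8321).
r_{12} = q_1·c_2 = 2.4962.
u_2 = c_2 − 2.4962·q_1 = (1.6154, -1.0769).
‖u_2‖ = 1.9415, so q_2 = (0.8321, -0.5547).

q_2 = (0.8321, -0.5547)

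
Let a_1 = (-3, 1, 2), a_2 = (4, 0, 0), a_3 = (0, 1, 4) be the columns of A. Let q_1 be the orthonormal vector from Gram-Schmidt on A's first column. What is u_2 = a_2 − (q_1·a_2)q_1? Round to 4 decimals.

u_2 = (1.4286, 0.8571, 1.7143)

a_1 = (-3, 1, 2); ‖a_1‖ = 3.7417, so q_1 = (-0.8018, 0.2673, 0.5345).
q_1·a_2 = (-0.8018)·4 + 0.2673·0 + 0.5345·0 = -3.2071.
u_2 = a_2 + 3.2071·q_1 = (1.4286, 0.8571, 1.7143).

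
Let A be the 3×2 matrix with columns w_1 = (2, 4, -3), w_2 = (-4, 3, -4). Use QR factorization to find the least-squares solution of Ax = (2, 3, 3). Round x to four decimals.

w_1 = (2, 4, -3); ‖w_1‖ = 5.3852, so q_1 = (0.3714, 0.7428, -0.5571).
q_1·w_2 = 0.3714·(-4) + 0.7428·3 + (-0.5571)·(-4) = 2.9711.
u_2 = w_2 − 2.9711·q_1 = (-5.1034, 0.7931, -2.3448).
‖u_2‖ = 5.6721, so q_2 = (-0.8998, 0.1398, -0.4134).
Qᵀb = (1.2999, -2.6202).
Back-substitute: x_2 = -2.6202/5.6721 = -0.4620.
x_1 = (1.2999 − 2.9711·(-0.4620))/5.3852 = 0.4962.

x = (0.4962, -0.4620)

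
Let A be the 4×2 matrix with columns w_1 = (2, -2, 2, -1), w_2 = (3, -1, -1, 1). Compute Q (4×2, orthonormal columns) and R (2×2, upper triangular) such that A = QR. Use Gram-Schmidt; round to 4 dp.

w_1 = (2, -2, 2, -1); ‖w_1‖ = 3.6056, so e_1 = (0.5547, -0.5547, 0.5547, -0.2774).
e_1·w_2 = 0.5547·3 + (-0.5547)·(-1) + 0.5547·(-1) + (-0.2774)·1 = 1.3868.
u_2 = w_2 − 1.3868·e_1 = (2.2308, -0.2308, -1.7692, 1.3846).
‖u_2‖ = 3.1744, so e_2 = (0.7027, -0.0727, -0.5573, 0.4362).

Q = [[0.5547, 0.7027], [-0.5547, -0.0727], [0.5547, -0.5573], [-0.2774, 0.4362]], R = [[3.6056, 1.3868], [0.0000, 3.1744]]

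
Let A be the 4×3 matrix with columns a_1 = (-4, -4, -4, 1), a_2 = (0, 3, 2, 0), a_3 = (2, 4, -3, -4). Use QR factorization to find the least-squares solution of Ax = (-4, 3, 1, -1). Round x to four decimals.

q_1 = a_1/‖a_1‖ = (-4, -4, -4, 1)/7.0000 = (-0.5714, -0.5714, -0.5714, 0.1429).
r_{12} = q_1·a_2 = -2.8571.
u_2 = a_2 + 2.8571·q_1 = (-1.6327, 1.3673, 0.3673, 0.4082).
‖u_2‖ = 2.1993, so q_2 = (-0.7424, 0.6217, 0.1670, 0.1856).
r_{13} = q_1·a_3 = -2.2857; r_{23} = q_2·a_3 = -0.2413.
u_3 = a_3 + 2.2857·q_1 + 0.2413·q_2 = (0.5148, 2.8439, -4.2658, -3.6287).
‖u_3‖ = 6.3022, so q_3 = (0.0817, 0.4513, -0.6769, -0.5758).
Qᵀb = (-0.1429, 4.8161, 0.9259).
Back-substitute: x_3 = 0.9259/6.3022 = 0.1469.
x_2 = (4.8161 + 0.2413·0.1469)/2.1993 = 2.2060.
x_1 = (-0.1429 + 2.8571·2.2060 + 2.2857·0.1469)/7.0000 = 0.9280.

x = (0.9280, 2.2060, 0.1469)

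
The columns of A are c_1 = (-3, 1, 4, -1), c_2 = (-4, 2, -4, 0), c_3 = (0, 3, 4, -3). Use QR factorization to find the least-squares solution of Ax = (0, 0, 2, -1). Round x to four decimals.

x = (0.2078, -0.1722, 0.1384)

q_1 = c_1/‖c_1‖ = (-3, 1, 4, -1)/5.1962 = (-0.5774, 0.1925, 0.7698, -0.1925).
r_{12} = q_1·c_2 = -0.3849.
u_2 = c_2 + 0.3849·q_1 = (-4.2222, 2.0741, -3.7037, -0.0741).
‖u_2‖ = 5.9876, so q_2 = (-0.7052, 0.3464, -0.6186, -0.0124).
r_{13} = q_1·c_3 = 4.2339; r_{23} = q_2·c_3 = -1.3979.
u_3 = c_3 − 4.2339·q_1 + 1.3979·q_2 = (1.4587, 2.6694, -0.1240, -2.2025).
‖u_3‖ = 3.7576, so q_3 = (0.3882, 0.7104, -0.0330, -0.5861).
Qᵀb = (1.7321, -1.2247, 0.5202).
Back-substitute: x_3 = 0.5202/3.7576 = 0.1384.
x_2 = (-1.2247 + 1.3979·0.1384)/5.9876 = -0.1722.
x_1 = (1.7321 + 0.3849·(-0.1722) − 4.2339·0.1384)/5.1962 = 0.2078.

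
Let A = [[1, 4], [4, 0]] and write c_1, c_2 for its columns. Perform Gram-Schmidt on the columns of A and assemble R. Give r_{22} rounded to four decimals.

r_{22} = 3.8806

c_1 = (1, 4); ‖c_1‖ = 4.1231, so e_1 = (0.2425, 0.9701).
e_1·c_2 = 0.2425·4 + 0.9701·0 = 0.9701.
u_2 = c_2 − 0.9701·e_1 = (3.7647, -0.9412).
r_{22} = ‖u_2‖ = 3.8806.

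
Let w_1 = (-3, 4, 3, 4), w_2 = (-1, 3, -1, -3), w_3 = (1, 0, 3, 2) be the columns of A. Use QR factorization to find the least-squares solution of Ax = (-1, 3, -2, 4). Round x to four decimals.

x = (0.8307, -0.5906, -1.1811)

w_1 = (-3, 4, 3, 4); ‖w_1‖ = 7.0711, so q_1 = (-0.4243, 0.5657, 0.4243, 0.5657).
q_1·w_2 = (-0.4243)·(-1) + 0.5657·3 + 0.4243·(-1) + 0.5657·(-3) = 0.0000.
u_2 = w_2 + 0.0000·q_1 = (-1.0000, 3.0000, -1.0000, -3.0000).
‖u_2‖ = 4.4721, so q_2 = (-0.2236, 0.6708, -0.2236, -0.6708).
q_1·w_3 = (-0.4243)·1 + 0.5657·0 + 0.4243·3 + 0.5657·2 = 1.9799; q_2·w_3 = (-0.2236)·1 + 0.6708·0 + (-0.2236)·3 + (-0.6708)·2 = -2.2361.
u_3 = w_3 − 1.9799·q_1 + 2.2361·q_2 = (1.3400, 0.3800, 1.6600, -0.6200).
‖u_3‖ = 2.2539, so q_3 = (0.5945, 0.1686, 0.7365, -0.2751).
Qᵀb = (3.5355, 0.0000, -2.6621).
Back-substitute: x_3 = -2.6621/2.2539 = -1.1811.
x_2 = (0.0000 + 2.2361·(-1.1811))/4.4721 = -0.5906.
x_1 = (3.5355 + 0.0000·(-0.5906) − 1.9799·(-1.1811))/7.0711 = 0.8307.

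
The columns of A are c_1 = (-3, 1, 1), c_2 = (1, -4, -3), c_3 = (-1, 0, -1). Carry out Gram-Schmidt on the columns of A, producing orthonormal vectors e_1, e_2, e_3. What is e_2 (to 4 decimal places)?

c_1 = (-3, 1, 1); ‖c_1‖ = 3.3166, so e_1 = (-0.9045, 0.3015, 0.3015).
e_1·c_2 = (-0.9045)·1 + 0.3015·(-4) + 0.3015·(-3) = -3.0151.
u_2 = c_2 + 3.0151·e_1 = (-1.7273, -3.0909, -2.0909).
‖u_2‖ = 4.1121, so e_2 = (-0.4200, -0.7517, -0.5085).

e_2 = (-0.4200, -0.7517, -0.5085)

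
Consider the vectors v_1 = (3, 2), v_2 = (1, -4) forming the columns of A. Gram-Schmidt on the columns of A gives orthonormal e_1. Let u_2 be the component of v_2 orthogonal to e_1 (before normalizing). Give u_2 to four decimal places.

v_1 = (3, 2); ‖v_1‖ = 3.6056, so e_1 = (0.8321, 0.5547).
e_1·v_2 = 0.8321·1 + 0.5547·(-4) = -1.3868.
u_2 = v_2 + 1.3868·e_1 = (2.1538, -3.2308).

u_2 = (2.1538, -3.2308)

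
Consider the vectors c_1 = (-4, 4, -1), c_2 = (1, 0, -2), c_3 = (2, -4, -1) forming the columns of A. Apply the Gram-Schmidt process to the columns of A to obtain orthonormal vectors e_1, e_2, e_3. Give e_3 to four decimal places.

e_1 = c_1/‖c_1‖ = (-4, 4, -1)/5.7446 = (-0.6963, 0.6963, -0.1741).
r_{12} = e_1·c_2 = -0.3482.
u_2 = c_2 + 0.3482·e_1 = (0.7576, 0.2424, -2.0606).
‖u_2‖ = 2.2088, so e_2 = (0.3430, 0.1098, -0.9329).
r_{13} = e_1·c_3 = -4.0038; r_{23} = e_2·c_3 = 1.1799.
u_3 = c_3 + 4.0038·e_1 − 1.1799·e_2 = (-1.1925, -1.3416, -0.5963).
‖u_3‖ = 1.8915, so e_3 = (-0.6305, -0.7093, -0.3152).

e_3 = (-0.6305, -0.7093, -0.3152)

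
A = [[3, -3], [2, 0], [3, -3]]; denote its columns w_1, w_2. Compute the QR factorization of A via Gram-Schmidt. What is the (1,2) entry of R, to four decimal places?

r_{12} = -3.8376

e_1 = w_1/‖w_1‖ = (3, 2, 3)/4.6904 = (0.6396, 0.4264, 0.6396).
r_{12} = e_1·w_2 = -3.8376.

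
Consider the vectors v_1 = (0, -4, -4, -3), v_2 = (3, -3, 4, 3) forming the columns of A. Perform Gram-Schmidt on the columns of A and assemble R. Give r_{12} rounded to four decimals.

r_{12} = -2.0303

q_1 = v_1/‖v_1‖ = (0, -4, -4, -3)/6.4031 = (0.0000, -0.6247, -0.6247, -0.4685).
r_{12} = q_1·v_2 = -2.0303.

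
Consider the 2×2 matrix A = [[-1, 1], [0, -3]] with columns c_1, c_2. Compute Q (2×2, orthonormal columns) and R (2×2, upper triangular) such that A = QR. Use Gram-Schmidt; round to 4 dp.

c_1 = (-1, 0); ‖c_1‖ = 1.0000, so e_1 = (-1.0000, 0.0000).
e_1·c_2 = (-1.0000)·1 + 0.0000·(-3) = -1.0000.
u_2 = c_2 + 1.0000·e_1 = (0.0000, -3.0000).
‖u_2‖ = 3.0000, so e_2 = (0.0000, -1.0000).

Q = [[-1.0000, 0.0000], [0.0000, -1.0000]], R = [[1.0000, -1.0000], [0.0000, 3.0000]]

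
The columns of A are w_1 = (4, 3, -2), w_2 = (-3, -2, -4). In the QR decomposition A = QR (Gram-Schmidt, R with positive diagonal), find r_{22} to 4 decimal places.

r_{22} = 5.0549

e_1 = w_1/‖w_1‖ = (4, 3, -2)/5.3852 = (0.7428, 0.5571, -0.3714).
r_{12} = e_1·w_2 = -1.8570.
u_2 = w_2 + 1.8570·e_1 = (-1.6207, -0.9655, -4.6897).
r_{22} = ‖u_2‖ = 5.0549.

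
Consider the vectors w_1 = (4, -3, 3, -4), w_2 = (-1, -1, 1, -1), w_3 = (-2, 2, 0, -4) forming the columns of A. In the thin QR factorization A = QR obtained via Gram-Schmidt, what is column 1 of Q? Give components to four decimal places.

q_1 = (0.5657, -0.4243, 0.4243, -0.5657)

q_1 = w_1/‖w_1‖ = (4, -3, 3, -4)/7.0711 = (0.5657, -0.4243, 0.4243, -0.5657).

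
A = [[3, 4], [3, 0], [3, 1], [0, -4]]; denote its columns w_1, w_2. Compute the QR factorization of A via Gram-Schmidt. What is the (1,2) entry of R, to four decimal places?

w_1 = (3, 3, 3, 0); ‖w_1‖ = 5.1962, so e_1 = (0.5774, 0.5774, 0.5774, 0.0000).
r_{12} = e_1·w_2 = 2.8868.

r_{12} = 2.8868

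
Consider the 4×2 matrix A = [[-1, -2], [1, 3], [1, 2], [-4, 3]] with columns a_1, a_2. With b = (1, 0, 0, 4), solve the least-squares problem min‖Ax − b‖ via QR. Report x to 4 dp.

a_1 = (-1, 1, 1, -4); ‖a_1‖ = 4.3589, so q_1 = (-0.2294, 0.2294, 0.2294, -0.9177).
q_1·a_2 = (-0.2294)·(-2) + 0.2294·3 + 0.2294·2 + (-0.9177)·3 = -1.1471.
u_2 = a_2 + 1.1471·q_1 = (-2.2632, 3.2632, 2.2632, 1.9474).
‖u_2‖ = 4.9683, so q_2 = (-0.4555, 0.6568, 0.4555, 0.3920).
Qᵀb = (-3.9001, 1.1123).
Back-substitute: x_2 = 1.1123/4.9683 = 0.2239.
x_1 = (-3.9001 + 1.1471·0.2239)/4.3589 = -0.8358.

x = (-0.8358, 0.2239)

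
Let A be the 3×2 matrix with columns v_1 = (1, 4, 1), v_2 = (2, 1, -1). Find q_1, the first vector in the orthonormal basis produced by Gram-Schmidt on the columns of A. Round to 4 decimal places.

v_1 = (1, 4, 1); ‖v_1‖ = 4.2426, so q_1 = (0.2357, 0.9428, 0.2357).

q_1 = (0.2357, 0.9428, 0.2357)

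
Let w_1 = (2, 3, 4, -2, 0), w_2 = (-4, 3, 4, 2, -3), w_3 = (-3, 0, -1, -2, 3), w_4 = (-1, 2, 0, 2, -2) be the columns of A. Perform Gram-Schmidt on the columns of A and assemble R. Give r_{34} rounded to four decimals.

w_1 = (2, 3, 4, -2, 0); ‖w_1‖ = 5.7446, so e_1 = (0.3482, 0.5222, 0.6963, -0.3482, 0.0000).
e_1·w_2 = 0.3482·(-4) + 0.5222·3 + 0.6963·4 + (-0.3482)·2 + 0.0000·(-3) = 2.2630.
u_2 = w_2 − 2.2630·e_1 = (-4.7879, 1.8182, 2.4242, 2.7879, -3.0000).
‖u_2‖ = 6.9913, so e_2 = (-0.6848, 0.2601, 0.3467, 0.3988, -0.4291).
e_1·w_3 = 0.3482·(-3) + 0.5222·0 + 0.6963·(-1) + (-0.3482)·(-2) + 0.0000·3 = -1.0445; e_2·w_3 = (-0.6848)·(-3) + 0.2601·0 + 0.3467·(-1) + 0.3988·(-2) + (-0.4291)·3 = -0.3771.
u_3 = w_3 + 1.0445·e_1 + 0.3771·e_2 = (-2.8946, 0.6435, -0.1420, -2.2133, 2.8382).
‖u_3‖ = 4.6655, so e_3 = (-0.6204, 0.1379, -0.0304, -0.4744, 0.6083).
r_{34} = e_3·w_4 = -1.2692.

r_{34} = -1.2692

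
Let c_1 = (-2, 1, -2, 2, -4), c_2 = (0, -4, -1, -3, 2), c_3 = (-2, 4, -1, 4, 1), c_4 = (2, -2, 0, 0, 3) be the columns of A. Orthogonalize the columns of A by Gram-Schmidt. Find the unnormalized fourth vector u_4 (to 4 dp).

c_1 = (-2, 1, -2, 2, -4); ‖c_1‖ = 5.3852, so q_1 = (-0.3714, 0.1857, -0.3714, 0.3714, -0.7428).
q_1·c_2 = (-0.3714)·0 + 0.1857·(-4) + (-0.3714)·(-1) + 0.3714·(-3) + (-0.7428)·2 = -2.9711.
u_2 = c_2 + 2.9711·q_1 = (-1.1034, -3.4483, -2.1034, -1.8966, -0.2069).
‖u_2‖ = 4.6013, so q_2 = (-0.2398, -0.7494, -0.4571, -0.4122, -0.0450).
q_1·c_3 = (-0.3714)·(-2) + 0.1857·4 + (-0.3714)·(-1) + 0.3714·4 + (-0.7428)·1 = 2.5997; q_2·c_3 = (-0.2398)·(-2) + (-0.7494)·4 + (-0.4571)·(-1) + (-0.4122)·4 + (-0.0450)·1 = -3.7545.
u_3 = c_3 − 2.5997·q_1 + 3.7545·q_2 = (-1.9349, 0.7036, -1.7508, 1.4870, 2.7622).
‖u_3‖ = 4.1406, so q_3 = (-0.4673, 0.1699, -0.4228, 0.3591, 0.6671).
q_1·c_4 = (-0.3714)·2 + 0.1857·(-2) + (-0.3714)·0 + 0.3714·0 + (-0.7428)·3 = -3.3425; q_2·c_4 = (-0.2398)·2 + (-0.7494)·(-2) + (-0.4571)·0 + (-0.4122)·0 + (-0.0450)·3 = 0.8843; q_3·c_4 = (-0.4673)·2 + 0.1699·(-2) + (-0.4228)·0 + 0.3591·0 + 0.6671·3 = 0.7269.
u_4 = c_4 + 3.3425·q_1 − 0.8843·q_2 − 0.7269·q_3 = (1.3103, -0.8401, -0.5298, 1.3448, 0.0721).

u_4 = (1.3103, -0.8401, -0.5298, 1.3448, 0.0721)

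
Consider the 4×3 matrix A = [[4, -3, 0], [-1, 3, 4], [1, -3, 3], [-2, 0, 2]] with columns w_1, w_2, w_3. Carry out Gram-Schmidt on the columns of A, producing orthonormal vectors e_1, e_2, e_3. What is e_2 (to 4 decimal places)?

e_2 = (0.0778, 0.6228, -0.6228, -0.4671)

w_1 = (4, -1, 1, -2); ‖w_1‖ = 4.6904, so e_1 = (0.8528, -0.2132, 0.2132, -0.4264).
e_1·w_2 = 0.8528·(-3) + (-0.2132)·3 + 0.2132·(-3) + (-0.4264)·0 = -3.8376.
u_2 = w_2 + 3.8376·e_1 = (0.2727, 2.1818, -2.1818, -1.6364).
‖u_2‖ = 3.5032, so e_2 = (0.0778, 0.6228, -0.6228, -0.4671).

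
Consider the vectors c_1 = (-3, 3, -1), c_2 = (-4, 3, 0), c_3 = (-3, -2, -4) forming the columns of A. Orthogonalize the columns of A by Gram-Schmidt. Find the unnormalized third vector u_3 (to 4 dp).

c_1 = (-3, 3, -1); ‖c_1‖ = 4.3589, so q_1 = (-0.6882, 0.6882, -0.2294).
q_1·c_2 = (-0.6882)·(-4) + 0.6882·3 + (-0.2294)·0 = 4.8177.
u_2 = c_2 − 4.8177·q_1 = (-0.6842, -0.3158, 1.1053).
‖u_2‖ = 1.3377, so q_2 = (-0.5115, -0.2361, 0.8262).
q_1·c_3 = (-0.6882)·(-3) + 0.6882·(-2) + (-0.2294)·(-4) = 1.6059; q_2·c_3 = (-0.5115)·(-3) + (-0.2361)·(-2) + 0.8262·(-4) = -1.2984.
u_3 = c_3 − 1.6059·q_1 + 1.2984·q_2 = (-2.5588, -3.4118, -2.5588).

u_3 = (-2.5588, -3.4118, -2.5588)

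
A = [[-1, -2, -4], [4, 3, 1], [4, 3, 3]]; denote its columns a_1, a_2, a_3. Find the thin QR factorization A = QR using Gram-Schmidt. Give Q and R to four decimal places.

Q = [[-0.1741, -0.9847, 0.0000], [0.6963, -0.1231, -0.7071], [0.6963, -0.1231, 0.7071]], R = [[5.7446, 4.5260, 3.4816], [0.0000, 1.2309, 3.4466], [0.0000, 0.0000, 1.4142]]

a_1 = (-1, 4, 4); ‖a_1‖ = 5.7446, so e_1 = (-0.1741, 0.6963, 0.6963).
e_1·a_2 = (-0.1741)·(-2) + 0.6963·3 + 0.6963·3 = 4.5260.
u_2 = a_2 − 4.5260·e_1 = (-1.2121, -0.1515, -0.1515).
‖u_2‖ = 1.2309, so e_2 = (-0.9847, -0.1231, -0.1231).
e_1·a_3 = (-0.1741)·(-4) + 0.6963·1 + 0.6963·3 = 3.4816; e_2·a_3 = (-0.9847)·(-4) + (-0.1231)·1 + (-0.1231)·3 = 3.4466.
u_3 = a_3 − 3.4816·e_1 − 3.4466·e_2 = (0.0000, -1.0000, 1.0000).
‖u_3‖ = 1.4142, so e_3 = (0.0000, -0.7071, 0.7071).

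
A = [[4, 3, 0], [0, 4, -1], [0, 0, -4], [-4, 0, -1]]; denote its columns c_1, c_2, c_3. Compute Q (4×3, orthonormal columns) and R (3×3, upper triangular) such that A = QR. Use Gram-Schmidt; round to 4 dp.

c_1 = (4, 0, 0, -4); ‖c_1‖ = 5.6569, so q_1 = (0.7071, 0.0000, 0.0000, -0.7071).
q_1·c_2 = 0.7071·3 + 0.0000·4 + 0.0000·0 + (-0.7071)·0 = 2.1213.
u_2 = c_2 − 2.1213·q_1 = (1.5000, 4.0000, 0.0000, 1.5000).
‖u_2‖ = 4.5277, so q_2 = (0.3313, 0.8835, 0.0000, 0.3313).
q_1·c_3 = 0.7071·0 + 0.0000·(-1) + 0.0000·(-4) + (-0.7071)·(-1) = 0.7071; q_2·c_3 = 0.3313·0 + 0.8835·(-1) + 0.0000·(-4) + 0.3313·(-1) = -1.2147.
u_3 = c_3 − 0.7071·q_1 + 1.2147·q_2 = (-0.0976, 0.0732, -4.0000, -0.0976).
‖u_3‖ = 4.0030, so q_3 = (-0.0244, 0.0183, -0.9992, -0.0244).

Q = [[0.7071, 0.3313, -0.0244], [0.0000, 0.8835, 0.0183], [0.0000, 0.0000, -0.9992], [-0.7071, 0.3313, -0.0244]], R = [[5.6569, 2.1213, 0.7071], [0.0000, 4.5277, -1.2147], [0.0000, 0.0000, 4.0030]]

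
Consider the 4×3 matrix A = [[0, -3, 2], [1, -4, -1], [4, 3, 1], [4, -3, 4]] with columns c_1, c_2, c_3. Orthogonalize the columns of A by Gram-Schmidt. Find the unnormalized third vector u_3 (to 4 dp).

u_3 = (1.3863, -2.3692, -0.5902, 1.1825)

c_1 = (0, 1, 4, 4); ‖c_1‖ = 5.7446, so e_1 = (0.0000, 0.1741, 0.6963, 0.6963).
e_1·c_2 = 0.0000·(-3) + 0.1741·(-4) + 0.6963·3 + 0.6963·(-3) = -0.6963.
u_2 = c_2 + 0.6963·e_1 = (-3.0000, -3.8788, 3.4848, -2.5152).
‖u_2‖ = 6.5204, so e_2 = (-0.4601, -0.5949, 0.5345, -0.3857).
e_1·c_3 = 0.0000·2 + 0.1741·(-1) + 0.6963·1 + 0.6963·4 = 3.3075; e_2·c_3 = (-0.4601)·2 + (-0.5949)·(-1) + 0.5345·1 + (-0.3857)·4 = -1.3338.
u_3 = c_3 − 3.3075·e_1 + 1.3338·e_2 = (1.3863, -2.3692, -0.5902, 1.1825).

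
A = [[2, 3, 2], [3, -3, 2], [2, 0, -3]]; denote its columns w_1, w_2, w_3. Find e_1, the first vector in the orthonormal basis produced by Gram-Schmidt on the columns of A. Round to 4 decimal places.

w_1 = (2, 3, 2); ‖w_1‖ = 4.1231, so e_1 = (0.4851, 0.7276, 0.4851).

e_1 = (0.4851, 0.7276, 0.4851)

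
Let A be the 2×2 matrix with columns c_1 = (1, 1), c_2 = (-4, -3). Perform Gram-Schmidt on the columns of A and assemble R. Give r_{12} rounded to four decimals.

c_1 = (1, 1); ‖c_1‖ = 1.4142, so e_1 = (0.7071, 0.7071).
r_{12} = e_1·c_2 = -4.9497.

r_{12} = -4.9497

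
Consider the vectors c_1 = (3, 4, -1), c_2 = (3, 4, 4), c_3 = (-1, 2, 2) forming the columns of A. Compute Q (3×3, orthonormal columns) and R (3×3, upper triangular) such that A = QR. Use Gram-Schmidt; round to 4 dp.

Q = [[0.5883, 0.1177, -0.8000], [0.7845, 0.1569, 0.6000], [-0.1961, 0.9806, 0.0000]], R = [[5.0990, 4.1184, 0.5883], [0.0000, 4.9029, 2.1573], [0.0000, 0.0000, 2.0000]]

q_1 = c_1/‖c_1‖ = (3, 4, -1)/5.0990 = (0.5883, 0.7845, -0.1961).
r_{12} = q_1·c_2 = 4.1184.
u_2 = c_2 − 4.1184·q_1 = (0.5769, 0.7692, 4.8077).
‖u_2‖ = 4.9029, so q_2 = (0.1177, 0.1569, 0.9806).
r_{13} = q_1·c_3 = 0.5883; r_{23} = q_2·c_3 = 2.1573.
u_3 = c_3 − 0.5883·q_1 − 2.1573·q_2 = (-1.6000, 1.2000, 0.0000).
‖u_3‖ = 2.0000, so q_3 = (-0.8000, 0.6000, 0.0000).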